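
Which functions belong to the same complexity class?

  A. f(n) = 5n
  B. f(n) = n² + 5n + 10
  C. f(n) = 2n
A and C

Examining each function:
  A. 5n is O(n)
  B. n² + 5n + 10 is O(n²)
  C. 2n is O(n)

Functions A and C both have the same complexity class.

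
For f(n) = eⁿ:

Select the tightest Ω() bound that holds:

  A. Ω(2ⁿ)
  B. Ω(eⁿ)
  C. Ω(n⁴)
B

f(n) = eⁿ is Ω(eⁿ).
All listed options are valid Big-Ω bounds (lower bounds),
but Ω(eⁿ) is the tightest (largest valid bound).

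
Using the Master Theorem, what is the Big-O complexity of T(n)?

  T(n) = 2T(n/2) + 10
Θ(n)

Master Theorem: a = 2, b = 2, f(n) = 10.
Compute the critical exponent d = log₂(2) = 1.
Compare f(n) = Θ(1) against n^d:
  k = 0 < d = 1, so f(n) = O(n^(d-ε)) — Case 1.
  The recursion cost dominates: T(n) = Θ(n^d) = Θ(n).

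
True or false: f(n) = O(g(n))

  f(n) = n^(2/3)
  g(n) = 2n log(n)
True

f(n) = n^(2/3) is O(n^(2/3)), and g(n) = 2n log(n) is O(n log n).
Since O(n^(2/3)) ⊆ O(n log n) (f grows no faster than g), f(n) = O(g(n)) is true.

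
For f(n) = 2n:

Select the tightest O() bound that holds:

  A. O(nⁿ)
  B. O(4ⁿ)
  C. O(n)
C

f(n) = 2n is O(n).
All listed options are valid Big-O bounds (upper bounds),
but O(n) is the tightest (smallest valid bound).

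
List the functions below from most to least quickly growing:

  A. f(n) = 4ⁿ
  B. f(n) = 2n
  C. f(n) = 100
A > B > C

Comparing growth rates:
A = 4ⁿ is O(4ⁿ)
B = 2n is O(n)
C = 100 is O(1)

Therefore, the order from fastest to slowest is: A > B > C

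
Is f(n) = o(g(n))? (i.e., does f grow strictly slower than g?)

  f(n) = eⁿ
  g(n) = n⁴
False

f(n) = eⁿ is O(eⁿ), and g(n) = n⁴ is O(n⁴).
Since O(eⁿ) grows faster than or equal to O(n⁴), f(n) = o(g(n)) is false.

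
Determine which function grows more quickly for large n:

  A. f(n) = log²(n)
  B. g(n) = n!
B

f(n) = log²(n) is O(log² n), while g(n) = n! is O(n!).
Since O(n!) grows faster than O(log² n), g(n) dominates.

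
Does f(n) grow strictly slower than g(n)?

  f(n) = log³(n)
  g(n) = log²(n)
False

f(n) = log³(n) is O(log³ n), and g(n) = log²(n) is O(log² n).
Since O(log³ n) grows faster than or equal to O(log² n), f(n) = o(g(n)) is false.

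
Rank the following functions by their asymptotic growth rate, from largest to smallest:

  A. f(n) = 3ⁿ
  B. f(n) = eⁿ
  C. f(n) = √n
A > B > C

Comparing growth rates:
A = 3ⁿ is O(3ⁿ)
B = eⁿ is O(eⁿ)
C = √n is O(√n)

Therefore, the order from fastest to slowest is: A > B > C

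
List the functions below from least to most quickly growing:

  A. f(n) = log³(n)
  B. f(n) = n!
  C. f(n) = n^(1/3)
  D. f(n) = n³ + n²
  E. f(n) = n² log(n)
A < C < E < D < B

Comparing growth rates:
A = log³(n) is O(log³ n)
C = n^(1/3) is O(n^(1/3))
E = n² log(n) is O(n² log n)
D = n³ + n² is O(n³)
B = n! is O(n!)

Therefore, the order from slowest to fastest is: A < C < E < D < B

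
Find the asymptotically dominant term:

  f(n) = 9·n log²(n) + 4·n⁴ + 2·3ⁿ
2·3ⁿ

Looking at each term:
  - 9·n log²(n) is O(n log² n)
  - 4·n⁴ is O(n⁴)
  - 2·3ⁿ is O(3ⁿ)

The term 2·3ⁿ (O(3ⁿ)) grows fastest and dominates all others.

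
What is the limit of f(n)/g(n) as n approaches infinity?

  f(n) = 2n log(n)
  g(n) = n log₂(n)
log(4)

Since 2n log(n) and n log₂(n) have the same growth rate (O(n log n)),
the ratio converges to a constant: log(4).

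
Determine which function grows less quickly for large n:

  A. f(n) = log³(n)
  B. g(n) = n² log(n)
A

f(n) = log³(n) is O(log³ n), while g(n) = n² log(n) is O(n² log n).
Since O(log³ n) grows slower than O(n² log n), f(n) is dominated.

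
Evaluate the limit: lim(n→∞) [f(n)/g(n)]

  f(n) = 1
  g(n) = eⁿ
0

Since 1 (O(1)) grows slower than eⁿ (O(eⁿ)),
the ratio f(n)/g(n) → 0 as n → ∞.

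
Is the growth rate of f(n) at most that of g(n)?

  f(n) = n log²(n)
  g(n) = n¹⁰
True

f(n) = n log²(n) is O(n log² n), and g(n) = n¹⁰ is O(n¹⁰).
Since O(n log² n) ⊆ O(n¹⁰) (f grows no faster than g), f(n) = O(g(n)) is true.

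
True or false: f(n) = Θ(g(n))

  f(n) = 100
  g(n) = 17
True

f(n) = 100 and g(n) = 17 are both O(1).
Since they have the same asymptotic growth rate, f(n) = Θ(g(n)) is true.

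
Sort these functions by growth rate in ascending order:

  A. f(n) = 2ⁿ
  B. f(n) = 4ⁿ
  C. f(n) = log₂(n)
C < A < B

Comparing growth rates:
C = log₂(n) is O(log n)
A = 2ⁿ is O(2ⁿ)
B = 4ⁿ is O(4ⁿ)

Therefore, the order from slowest to fastest is: C < A < B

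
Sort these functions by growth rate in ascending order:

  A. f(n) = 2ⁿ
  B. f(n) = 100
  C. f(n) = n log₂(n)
B < C < A

Comparing growth rates:
B = 100 is O(1)
C = n log₂(n) is O(n log n)
A = 2ⁿ is O(2ⁿ)

Therefore, the order from slowest to fastest is: B < C < A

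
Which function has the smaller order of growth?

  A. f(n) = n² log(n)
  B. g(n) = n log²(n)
B

f(n) = n² log(n) is O(n² log n), while g(n) = n log²(n) is O(n log² n).
Since O(n log² n) grows slower than O(n² log n), g(n) is dominated.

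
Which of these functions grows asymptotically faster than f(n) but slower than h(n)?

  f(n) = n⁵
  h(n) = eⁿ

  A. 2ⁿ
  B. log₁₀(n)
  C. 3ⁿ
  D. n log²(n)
A

We need g(n) with n⁵ = o(g(n)) and g(n) = o(eⁿ), i.e. O(n⁵) ≺ g ≺ O(eⁿ).
Check each option:
  A. 2ⁿ — O(2ⁿ) is strictly between O(n⁵) and O(eⁿ) ✓
  B. log₁₀(n) — O(log n) does not grow strictly faster than f(n)
  C. 3ⁿ — O(3ⁿ) does not grow strictly slower than h(n)
  D. n log²(n) — O(n log² n) does not grow strictly faster than f(n)

Only option A (2ⁿ) lies strictly between.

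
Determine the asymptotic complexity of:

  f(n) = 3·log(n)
O(log n)

The dominant term in 3·log(n) is 3·log(n), which is Θ(log n).
Constants are absorbed, so the tightest bound is O(log n).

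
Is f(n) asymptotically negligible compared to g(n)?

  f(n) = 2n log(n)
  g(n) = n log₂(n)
False

f(n) = 2n log(n) is O(n log n), and g(n) = n log₂(n) is O(n log n).
Since they have the same growth rate, f(n) = o(g(n)) is false.
(f = o(g) requires f to grow strictly slower, not equal.)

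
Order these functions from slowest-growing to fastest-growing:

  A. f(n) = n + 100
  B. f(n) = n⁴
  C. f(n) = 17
C < A < B

Comparing growth rates:
C = 17 is O(1)
A = n + 100 is O(n)
B = n⁴ is O(n⁴)

Therefore, the order from slowest to fastest is: C < A < B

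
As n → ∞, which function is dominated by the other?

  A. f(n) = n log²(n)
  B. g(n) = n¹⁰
A

f(n) = n log²(n) is O(n log² n), while g(n) = n¹⁰ is O(n¹⁰).
Since O(n log² n) grows slower than O(n¹⁰), f(n) is dominated.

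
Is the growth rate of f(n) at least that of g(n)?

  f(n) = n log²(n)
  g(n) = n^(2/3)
True

f(n) = n log²(n) is O(n log² n), and g(n) = n^(2/3) is O(n^(2/3)).
Since O(n log² n) grows at least as fast as O(n^(2/3)), f(n) = Ω(g(n)) is true.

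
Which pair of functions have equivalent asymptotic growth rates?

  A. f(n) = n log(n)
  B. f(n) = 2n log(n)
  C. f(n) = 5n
A and B

Examining each function:
  A. n log(n) is O(n log n)
  B. 2n log(n) is O(n log n)
  C. 5n is O(n)

Functions A and B both have the same complexity class.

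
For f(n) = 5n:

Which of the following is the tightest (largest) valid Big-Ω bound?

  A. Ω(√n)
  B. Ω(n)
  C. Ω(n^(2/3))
B

f(n) = 5n is Ω(n).
All listed options are valid Big-Ω bounds (lower bounds),
but Ω(n) is the tightest (largest valid bound).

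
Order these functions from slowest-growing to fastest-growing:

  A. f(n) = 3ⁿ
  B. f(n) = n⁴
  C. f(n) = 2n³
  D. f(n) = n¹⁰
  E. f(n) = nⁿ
C < B < D < A < E

Comparing growth rates:
C = 2n³ is O(n³)
B = n⁴ is O(n⁴)
D = n¹⁰ is O(n¹⁰)
A = 3ⁿ is O(3ⁿ)
E = nⁿ is O(nⁿ)

Therefore, the order from slowest to fastest is: C < B < D < A < E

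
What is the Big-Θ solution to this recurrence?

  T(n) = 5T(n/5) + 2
Θ(n)

Master Theorem: a = 5, b = 5, f(n) = 2.
Compute the critical exponent d = log₅(5) = 1.
Compare f(n) = Θ(1) against n^d:
  k = 0 < d = 1, so f(n) = O(n^(d-ε)) — Case 1.
  The recursion cost dominates: T(n) = Θ(n^d) = Θ(n).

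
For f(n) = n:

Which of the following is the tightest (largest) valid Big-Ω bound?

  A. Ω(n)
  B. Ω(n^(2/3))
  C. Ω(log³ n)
A

f(n) = n is Ω(n).
All listed options are valid Big-Ω bounds (lower bounds),
but Ω(n) is the tightest (largest valid bound).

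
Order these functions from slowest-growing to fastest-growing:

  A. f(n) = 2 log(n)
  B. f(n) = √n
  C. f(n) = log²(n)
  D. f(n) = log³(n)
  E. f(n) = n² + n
A < C < D < B < E

Comparing growth rates:
A = 2 log(n) is O(log n)
C = log²(n) is O(log² n)
D = log³(n) is O(log³ n)
B = √n is O(√n)
E = n² + n is O(n²)

Therefore, the order from slowest to fastest is: A < C < D < B < E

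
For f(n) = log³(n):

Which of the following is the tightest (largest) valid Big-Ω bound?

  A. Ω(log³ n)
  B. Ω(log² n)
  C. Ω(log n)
A

f(n) = log³(n) is Ω(log³ n).
All listed options are valid Big-Ω bounds (lower bounds),
but Ω(log³ n) is the tightest (largest valid bound).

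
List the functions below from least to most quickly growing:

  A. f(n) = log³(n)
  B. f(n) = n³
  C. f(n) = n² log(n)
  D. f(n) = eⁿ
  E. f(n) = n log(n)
A < E < C < B < D

Comparing growth rates:
A = log³(n) is O(log³ n)
E = n log(n) is O(n log n)
C = n² log(n) is O(n² log n)
B = n³ is O(n³)
D = eⁿ is O(eⁿ)

Therefore, the order from slowest to fastest is: A < E < C < B < D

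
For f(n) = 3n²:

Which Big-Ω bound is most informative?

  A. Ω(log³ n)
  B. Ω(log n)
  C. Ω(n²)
C

f(n) = 3n² is Ω(n²).
All listed options are valid Big-Ω bounds (lower bounds),
but Ω(n²) is the tightest (largest valid bound).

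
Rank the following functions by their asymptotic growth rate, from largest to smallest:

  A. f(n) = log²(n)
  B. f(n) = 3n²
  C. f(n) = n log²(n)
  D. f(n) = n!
D > B > C > A

Comparing growth rates:
D = n! is O(n!)
B = 3n² is O(n²)
C = n log²(n) is O(n log² n)
A = log²(n) is O(log² n)

Therefore, the order from fastest to slowest is: D > B > C > A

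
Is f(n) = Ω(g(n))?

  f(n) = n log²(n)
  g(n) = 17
True

f(n) = n log²(n) is O(n log² n), and g(n) = 17 is O(1).
Since O(n log² n) grows at least as fast as O(1), f(n) = Ω(g(n)) is true.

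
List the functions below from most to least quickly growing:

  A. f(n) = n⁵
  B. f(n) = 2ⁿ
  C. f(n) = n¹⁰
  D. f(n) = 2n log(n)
B > C > A > D

Comparing growth rates:
B = 2ⁿ is O(2ⁿ)
C = n¹⁰ is O(n¹⁰)
A = n⁵ is O(n⁵)
D = 2n log(n) is O(n log n)

Therefore, the order from fastest to slowest is: B > C > A > D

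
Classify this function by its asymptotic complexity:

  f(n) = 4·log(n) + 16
O(log n)

The dominant term in 4·log(n) + 16 is 4·log(n), which is Θ(log n).
Lower-order terms (16) are asymptotically negligible.
Constants are absorbed, so the tightest bound is O(log n).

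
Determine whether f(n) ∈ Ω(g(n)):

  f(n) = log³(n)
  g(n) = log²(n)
True

f(n) = log³(n) is O(log³ n), and g(n) = log²(n) is O(log² n).
Since O(log³ n) grows at least as fast as O(log² n), f(n) = Ω(g(n)) is true.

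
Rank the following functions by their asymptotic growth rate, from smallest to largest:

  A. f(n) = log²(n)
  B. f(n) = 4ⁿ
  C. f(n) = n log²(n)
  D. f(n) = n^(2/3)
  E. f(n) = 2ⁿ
A < D < C < E < B

Comparing growth rates:
A = log²(n) is O(log² n)
D = n^(2/3) is O(n^(2/3))
C = n log²(n) is O(n log² n)
E = 2ⁿ is O(2ⁿ)
B = 4ⁿ is O(4ⁿ)

Therefore, the order from slowest to fastest is: A < D < C < E < B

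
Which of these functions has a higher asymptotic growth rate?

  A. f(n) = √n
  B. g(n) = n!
B

f(n) = √n is O(√n), while g(n) = n! is O(n!).
Since O(n!) grows faster than O(√n), g(n) dominates.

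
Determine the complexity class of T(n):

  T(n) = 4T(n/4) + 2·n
Θ(n log n)

Master Theorem: a = 4, b = 4, f(n) = 2·n.
Compute the critical exponent d = log₄(4) = 1.
Compare f(n) = Θ(n) against n^d:
  k = 1 = d, so f(n) = Θ(n^d) — Case 2.
  Work is balanced across levels: T(n) = Θ(n^d log n) = Θ(n log n).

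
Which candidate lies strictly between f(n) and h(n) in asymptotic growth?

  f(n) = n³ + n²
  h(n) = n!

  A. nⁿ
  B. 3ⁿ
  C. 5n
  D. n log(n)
B

We need g(n) with n³ + n² = o(g(n)) and g(n) = o(n!), i.e. O(n³) ≺ g ≺ O(n!).
Check each option:
  A. nⁿ — O(nⁿ) does not grow strictly slower than h(n)
  B. 3ⁿ — O(3ⁿ) is strictly between O(n³) and O(n!) ✓
  C. 5n — O(n) does not grow strictly faster than f(n)
  D. n log(n) — O(n log n) does not grow strictly faster than f(n)

Only option B (3ⁿ) lies strictly between.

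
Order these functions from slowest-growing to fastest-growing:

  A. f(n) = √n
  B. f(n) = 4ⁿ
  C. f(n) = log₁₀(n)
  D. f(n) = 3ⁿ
C < A < D < B

Comparing growth rates:
C = log₁₀(n) is O(log n)
A = √n is O(√n)
D = 3ⁿ is O(3ⁿ)
B = 4ⁿ is O(4ⁿ)

Therefore, the order from slowest to fastest is: C < A < D < B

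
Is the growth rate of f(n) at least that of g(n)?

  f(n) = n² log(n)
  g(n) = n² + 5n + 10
True

f(n) = n² log(n) is O(n² log n), and g(n) = n² + 5n + 10 is O(n²).
Since O(n² log n) grows at least as fast as O(n²), f(n) = Ω(g(n)) is true.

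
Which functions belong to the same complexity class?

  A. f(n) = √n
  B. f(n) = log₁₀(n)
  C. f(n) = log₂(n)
B and C

Examining each function:
  A. √n is O(√n)
  B. log₁₀(n) is O(log n)
  C. log₂(n) is O(log n)

Functions B and C both have the same complexity class.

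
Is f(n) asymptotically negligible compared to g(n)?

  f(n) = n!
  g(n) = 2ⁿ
False

f(n) = n! is O(n!), and g(n) = 2ⁿ is O(2ⁿ).
Since O(n!) grows faster than or equal to O(2ⁿ), f(n) = o(g(n)) is false.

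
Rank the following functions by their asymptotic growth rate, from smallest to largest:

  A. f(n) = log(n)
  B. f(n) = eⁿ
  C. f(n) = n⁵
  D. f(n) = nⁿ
A < C < B < D

Comparing growth rates:
A = log(n) is O(log n)
C = n⁵ is O(n⁵)
B = eⁿ is O(eⁿ)
D = nⁿ is O(nⁿ)

Therefore, the order from slowest to fastest is: A < C < B < D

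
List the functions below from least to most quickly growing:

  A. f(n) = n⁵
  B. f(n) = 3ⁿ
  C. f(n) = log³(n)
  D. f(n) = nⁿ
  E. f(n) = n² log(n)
C < E < A < B < D

Comparing growth rates:
C = log³(n) is O(log³ n)
E = n² log(n) is O(n² log n)
A = n⁵ is O(n⁵)
B = 3ⁿ is O(3ⁿ)
D = nⁿ is O(nⁿ)

Therefore, the order from slowest to fastest is: C < E < A < B < D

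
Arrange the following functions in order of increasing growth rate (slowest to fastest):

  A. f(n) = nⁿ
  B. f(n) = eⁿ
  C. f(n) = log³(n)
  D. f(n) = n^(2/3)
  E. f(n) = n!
C < D < B < E < A

Comparing growth rates:
C = log³(n) is O(log³ n)
D = n^(2/3) is O(n^(2/3))
B = eⁿ is O(eⁿ)
E = n! is O(n!)
A = nⁿ is O(nⁿ)

Therefore, the order from slowest to fastest is: C < D < B < E < A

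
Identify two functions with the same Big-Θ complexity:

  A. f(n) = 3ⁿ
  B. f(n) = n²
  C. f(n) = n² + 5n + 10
B and C

Examining each function:
  A. 3ⁿ is O(3ⁿ)
  B. n² is O(n²)
  C. n² + 5n + 10 is O(n²)

Functions B and C both have the same complexity class.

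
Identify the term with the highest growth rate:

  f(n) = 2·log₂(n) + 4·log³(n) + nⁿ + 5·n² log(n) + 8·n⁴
nⁿ

Looking at each term:
  - 2·log₂(n) is O(log n)
  - 4·log³(n) is O(log³ n)
  - nⁿ is O(nⁿ)
  - 5·n² log(n) is O(n² log n)
  - 8·n⁴ is O(n⁴)

The term nⁿ (O(nⁿ)) grows fastest and dominates all others.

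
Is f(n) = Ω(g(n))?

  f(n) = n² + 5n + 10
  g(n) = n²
True

f(n) = n² + 5n + 10 and g(n) = n² are both O(n²).
Big-Ω permits equal growth rates (f ≥ c·g for some c > 0), so f(n) = Ω(g(n)) is true.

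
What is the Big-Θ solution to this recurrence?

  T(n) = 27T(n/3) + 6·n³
Θ(n³ log n)

Master Theorem: a = 27, b = 3, f(n) = 6·n³.
Compute the critical exponent d = log₃(27) = 3.
Compare f(n) = Θ(n³) against n^d:
  k = 3 = d, so f(n) = Θ(n^d) — Case 2.
  Work is balanced across levels: T(n) = Θ(n^d log n) = Θ(n³ log n).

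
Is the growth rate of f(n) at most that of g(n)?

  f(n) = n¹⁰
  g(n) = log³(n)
False

f(n) = n¹⁰ is O(n¹⁰), and g(n) = log³(n) is O(log³ n).
Since O(n¹⁰) grows faster than O(log³ n), f(n) = O(g(n)) is false.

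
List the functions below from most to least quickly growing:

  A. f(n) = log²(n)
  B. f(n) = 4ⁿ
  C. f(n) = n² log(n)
B > C > A

Comparing growth rates:
B = 4ⁿ is O(4ⁿ)
C = n² log(n) is O(n² log n)
A = log²(n) is O(log² n)

Therefore, the order from fastest to slowest is: B > C > A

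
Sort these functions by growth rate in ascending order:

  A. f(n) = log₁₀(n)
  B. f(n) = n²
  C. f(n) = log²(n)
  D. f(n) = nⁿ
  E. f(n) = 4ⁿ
A < C < B < E < D

Comparing growth rates:
A = log₁₀(n) is O(log n)
C = log²(n) is O(log² n)
B = n² is O(n²)
E = 4ⁿ is O(4ⁿ)
D = nⁿ is O(nⁿ)

Therefore, the order from slowest to fastest is: A < C < B < E < D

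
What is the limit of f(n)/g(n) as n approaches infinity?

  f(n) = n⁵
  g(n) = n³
∞

Since n⁵ (O(n⁵)) grows faster than n³ (O(n³)),
the ratio f(n)/g(n) → ∞ as n → ∞.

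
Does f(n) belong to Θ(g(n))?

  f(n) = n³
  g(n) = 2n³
True

f(n) = n³ and g(n) = 2n³ are both O(n³).
Since they have the same asymptotic growth rate, f(n) = Θ(g(n)) is true.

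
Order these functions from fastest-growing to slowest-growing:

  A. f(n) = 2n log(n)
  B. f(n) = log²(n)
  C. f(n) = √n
A > C > B

Comparing growth rates:
A = 2n log(n) is O(n log n)
C = √n is O(√n)
B = log²(n) is O(log² n)

Therefore, the order from fastest to slowest is: A > C > B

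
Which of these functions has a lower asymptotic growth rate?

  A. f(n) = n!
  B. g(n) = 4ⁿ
B

f(n) = n! is O(n!), while g(n) = 4ⁿ is O(4ⁿ).
Since O(4ⁿ) grows slower than O(n!), g(n) is dominated.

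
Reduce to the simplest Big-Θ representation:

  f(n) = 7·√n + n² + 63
Θ(n²)

Order the terms by growth rate: 63 ≺ 7·√n ≺ n².
The fastest-growing term n² dominates as n → ∞; dropping its constant factor gives Θ(n²).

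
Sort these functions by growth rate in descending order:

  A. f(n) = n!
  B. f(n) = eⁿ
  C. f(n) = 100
A > B > C

Comparing growth rates:
A = n! is O(n!)
B = eⁿ is O(eⁿ)
C = 100 is O(1)

Therefore, the order from fastest to slowest is: A > B > C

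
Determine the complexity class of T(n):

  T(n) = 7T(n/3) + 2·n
Θ(n^log₃(7))

Master Theorem: a = 7, b = 3, f(n) = 2·n.
Compute the critical exponent d = log₃(7) = 1.771.
Compare f(n) = Θ(n) against n^d:
  k = 1 < d = 1.771, so f(n) = O(n^(d-ε)) — Case 1.
  The recursion cost dominates: T(n) = Θ(n^d) = Θ(n^log₃(7)).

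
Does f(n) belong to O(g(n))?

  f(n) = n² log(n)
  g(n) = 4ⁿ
True

f(n) = n² log(n) is O(n² log n), and g(n) = 4ⁿ is O(4ⁿ).
Since O(n² log n) ⊆ O(4ⁿ) (f grows no faster than g), f(n) = O(g(n)) is true.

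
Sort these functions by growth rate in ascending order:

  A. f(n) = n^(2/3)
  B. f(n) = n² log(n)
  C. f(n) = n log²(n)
A < C < B

Comparing growth rates:
A = n^(2/3) is O(n^(2/3))
C = n log²(n) is O(n log² n)
B = n² log(n) is O(n² log n)

Therefore, the order from slowest to fastest is: A < C < B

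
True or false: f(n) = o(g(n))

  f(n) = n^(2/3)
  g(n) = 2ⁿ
True

f(n) = n^(2/3) is O(n^(2/3)), and g(n) = 2ⁿ is O(2ⁿ).
Since O(n^(2/3)) grows strictly slower than O(2ⁿ), f(n) = o(g(n)) is true.
This means lim(n→∞) f(n)/g(n) = 0.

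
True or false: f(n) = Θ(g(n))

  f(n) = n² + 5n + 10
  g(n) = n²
True

f(n) = n² + 5n + 10 and g(n) = n² are both O(n²).
Since they have the same asymptotic growth rate, f(n) = Θ(g(n)) is true.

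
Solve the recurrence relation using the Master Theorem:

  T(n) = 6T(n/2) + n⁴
Θ(n⁴)

Master Theorem: a = 6, b = 2, f(n) = n⁴.
Compute the critical exponent d = log₂(6) = 2.585.
Compare f(n) = Θ(n⁴) against n^d:
  k = 4 > d = 2.585, so f(n) = Ω(n^(d+ε)) — Case 3.
  Regularity: a·(n/b)^4/n^4 = a/b^4 = 6/16 < 1 ✓.
  The top-level work dominates: T(n) = Θ(f(n)) = Θ(n⁴).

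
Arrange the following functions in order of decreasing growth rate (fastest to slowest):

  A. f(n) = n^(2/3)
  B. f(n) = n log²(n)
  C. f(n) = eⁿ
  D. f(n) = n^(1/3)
C > B > A > D

Comparing growth rates:
C = eⁿ is O(eⁿ)
B = n log²(n) is O(n log² n)
A = n^(2/3) is O(n^(2/3))
D = n^(1/3) is O(n^(1/3))

Therefore, the order from fastest to slowest is: C > B > A > D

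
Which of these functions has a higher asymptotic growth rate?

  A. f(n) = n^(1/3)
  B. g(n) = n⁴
B

f(n) = n^(1/3) is O(n^(1/3)), while g(n) = n⁴ is O(n⁴).
Since O(n⁴) grows faster than O(n^(1/3)), g(n) dominates.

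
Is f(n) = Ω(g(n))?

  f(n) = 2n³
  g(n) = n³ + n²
True

f(n) = 2n³ and g(n) = n³ + n² are both O(n³).
Big-Ω permits equal growth rates (f ≥ c·g for some c > 0), so f(n) = Ω(g(n)) is true.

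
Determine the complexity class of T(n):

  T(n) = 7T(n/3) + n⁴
Θ(n⁴)

Master Theorem: a = 7, b = 3, f(n) = n⁴.
Compute the critical exponent d = log₃(7) = 1.771.
Compare f(n) = Θ(n⁴) against n^d:
  k = 4 > d = 1.771, so f(n) = Ω(n^(d+ε)) — Case 3.
  Regularity: a·(n/b)^4/n^4 = a/b^4 = 7/81 < 1 ✓.
  The top-level work dominates: T(n) = Θ(f(n)) = Θ(n⁴).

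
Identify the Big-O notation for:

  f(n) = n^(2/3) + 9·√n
O(n^(2/3))

The dominant term in n^(2/3) + 9·√n is n^(2/3), which is Θ(n^(2/3)).
Lower-order terms (9·√n) are asymptotically negligible.
Constants are absorbed, so the tightest bound is O(n^(2/3)).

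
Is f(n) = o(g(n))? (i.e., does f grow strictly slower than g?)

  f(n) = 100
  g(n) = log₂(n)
True

f(n) = 100 is O(1), and g(n) = log₂(n) is O(log n).
Since O(1) grows strictly slower than O(log n), f(n) = o(g(n)) is true.
This means lim(n→∞) f(n)/g(n) = 0.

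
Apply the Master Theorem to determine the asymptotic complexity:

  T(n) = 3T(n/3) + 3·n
Θ(n log n)

Master Theorem: a = 3, b = 3, f(n) = 3·n.
Compute the critical exponent d = log₃(3) = 1.
Compare f(n) = Θ(n) against n^d:
  k = 1 = d, so f(n) = Θ(n^d) — Case 2.
  Work is balanced across levels: T(n) = Θ(n^d log n) = Θ(n log n).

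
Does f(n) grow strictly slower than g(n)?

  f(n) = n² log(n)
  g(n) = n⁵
True

f(n) = n² log(n) is O(n² log n), and g(n) = n⁵ is O(n⁵).
Since O(n² log n) grows strictly slower than O(n⁵), f(n) = o(g(n)) is true.
This means lim(n→∞) f(n)/g(n) = 0.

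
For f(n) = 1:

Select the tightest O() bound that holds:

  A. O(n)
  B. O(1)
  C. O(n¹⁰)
B

f(n) = 1 is O(1).
All listed options are valid Big-O bounds (upper bounds),
but O(1) is the tightest (smallest valid bound).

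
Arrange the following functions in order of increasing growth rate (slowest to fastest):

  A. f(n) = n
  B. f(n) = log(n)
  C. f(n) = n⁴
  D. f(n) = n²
B < A < D < C

Comparing growth rates:
B = log(n) is O(log n)
A = n is O(n)
D = n² is O(n²)
C = n⁴ is O(n⁴)

Therefore, the order from slowest to fastest is: B < A < D < C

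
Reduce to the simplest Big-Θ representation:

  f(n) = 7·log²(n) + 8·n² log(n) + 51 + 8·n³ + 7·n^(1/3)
Θ(n³)

Order the terms by growth rate: 51 ≺ 7·log²(n) ≺ 7·n^(1/3) ≺ 8·n² log(n) ≺ 8·n³.
The fastest-growing term 8·n³ dominates as n → ∞; dropping its constant factor gives Θ(n³).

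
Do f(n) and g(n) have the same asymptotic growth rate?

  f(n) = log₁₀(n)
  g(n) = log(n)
True

f(n) = log₁₀(n) and g(n) = log(n) are both O(log n).
Since they have the same asymptotic growth rate, f(n) = Θ(g(n)) is true.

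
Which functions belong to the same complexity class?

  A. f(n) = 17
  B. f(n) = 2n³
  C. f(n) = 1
A and C

Examining each function:
  A. 17 is O(1)
  B. 2n³ is O(n³)
  C. 1 is O(1)

Functions A and C both have the same complexity class.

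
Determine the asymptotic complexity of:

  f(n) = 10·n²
O(n²)

The dominant term in 10·n² is 10·n², which is Θ(n²).
Constants are absorbed, so the tightest bound is O(n²).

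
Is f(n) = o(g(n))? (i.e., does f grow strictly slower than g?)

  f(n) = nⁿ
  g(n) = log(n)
False

f(n) = nⁿ is O(nⁿ), and g(n) = log(n) is O(log n).
Since O(nⁿ) grows faster than or equal to O(log n), f(n) = o(g(n)) is false.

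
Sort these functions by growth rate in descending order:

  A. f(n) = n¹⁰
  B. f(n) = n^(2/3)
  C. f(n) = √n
A > B > C

Comparing growth rates:
A = n¹⁰ is O(n¹⁰)
B = n^(2/3) is O(n^(2/3))
C = √n is O(√n)

Therefore, the order from fastest to slowest is: A > B > C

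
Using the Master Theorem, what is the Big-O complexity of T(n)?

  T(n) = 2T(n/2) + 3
Θ(n)

Master Theorem: a = 2, b = 2, f(n) = 3.
Compute the critical exponent d = log₂(2) = 1.
Compare f(n) = Θ(1) against n^d:
  k = 0 < d = 1, so f(n) = O(n^(d-ε)) — Case 1.
  The recursion cost dominates: T(n) = Θ(n^d) = Θ(n).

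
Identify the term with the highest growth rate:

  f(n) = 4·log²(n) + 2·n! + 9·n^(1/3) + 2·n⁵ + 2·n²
2·n!

Looking at each term:
  - 4·log²(n) is O(log² n)
  - 2·n! is O(n!)
  - 9·n^(1/3) is O(n^(1/3))
  - 2·n⁵ is O(n⁵)
  - 2·n² is O(n²)

The term 2·n! (O(n!)) grows fastest and dominates all others.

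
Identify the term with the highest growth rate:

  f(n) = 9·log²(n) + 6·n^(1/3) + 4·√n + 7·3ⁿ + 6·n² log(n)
7·3ⁿ

Looking at each term:
  - 9·log²(n) is O(log² n)
  - 6·n^(1/3) is O(n^(1/3))
  - 4·√n is O(√n)
  - 7·3ⁿ is O(3ⁿ)
  - 6·n² log(n) is O(n² log n)

The term 7·3ⁿ (O(3ⁿ)) grows fastest and dominates all others.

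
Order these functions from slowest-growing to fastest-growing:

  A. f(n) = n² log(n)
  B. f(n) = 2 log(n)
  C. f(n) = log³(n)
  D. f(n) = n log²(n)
B < C < D < A

Comparing growth rates:
B = 2 log(n) is O(log n)
C = log³(n) is O(log³ n)
D = n log²(n) is O(n log² n)
A = n² log(n) is O(n² log n)

Therefore, the order from slowest to fastest is: B < C < D < A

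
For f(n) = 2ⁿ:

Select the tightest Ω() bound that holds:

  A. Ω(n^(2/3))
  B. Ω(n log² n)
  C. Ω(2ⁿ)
C

f(n) = 2ⁿ is Ω(2ⁿ).
All listed options are valid Big-Ω bounds (lower bounds),
but Ω(2ⁿ) is the tightest (largest valid bound).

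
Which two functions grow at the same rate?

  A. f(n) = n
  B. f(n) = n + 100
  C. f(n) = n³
A and B

Examining each function:
  A. n is O(n)
  B. n + 100 is O(n)
  C. n³ is O(n³)

Functions A and B both have the same complexity class.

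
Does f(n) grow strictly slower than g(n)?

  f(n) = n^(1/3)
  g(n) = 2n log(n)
True

f(n) = n^(1/3) is O(n^(1/3)), and g(n) = 2n log(n) is O(n log n).
Since O(n^(1/3)) grows strictly slower than O(n log n), f(n) = o(g(n)) is true.
This means lim(n→∞) f(n)/g(n) = 0.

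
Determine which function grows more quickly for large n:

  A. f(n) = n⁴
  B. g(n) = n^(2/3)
A

f(n) = n⁴ is O(n⁴), while g(n) = n^(2/3) is O(n^(2/3)).
Since O(n⁴) grows faster than O(n^(2/3)), f(n) dominates.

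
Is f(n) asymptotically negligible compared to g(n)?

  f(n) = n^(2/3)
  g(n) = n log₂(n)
True

f(n) = n^(2/3) is O(n^(2/3)), and g(n) = n log₂(n) is O(n log n).
Since O(n^(2/3)) grows strictly slower than O(n log n), f(n) = o(g(n)) is true.
This means lim(n→∞) f(n)/g(n) = 0.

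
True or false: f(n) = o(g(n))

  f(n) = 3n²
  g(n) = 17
False

f(n) = 3n² is O(n²), and g(n) = 17 is O(1).
Since O(n²) grows faster than or equal to O(1), f(n) = o(g(n)) is false.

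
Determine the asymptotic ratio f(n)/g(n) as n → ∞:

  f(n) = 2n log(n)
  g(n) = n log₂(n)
log(4)

Since 2n log(n) and n log₂(n) have the same growth rate (O(n log n)),
the ratio converges to a constant: log(4).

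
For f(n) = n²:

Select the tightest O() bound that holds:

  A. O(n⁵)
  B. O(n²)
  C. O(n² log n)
B

f(n) = n² is O(n²).
All listed options are valid Big-O bounds (upper bounds),
but O(n²) is the tightest (smallest valid bound).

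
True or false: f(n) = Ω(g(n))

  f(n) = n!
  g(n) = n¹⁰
True

f(n) = n! is O(n!), and g(n) = n¹⁰ is O(n¹⁰).
Since O(n!) grows at least as fast as O(n¹⁰), f(n) = Ω(g(n)) is true.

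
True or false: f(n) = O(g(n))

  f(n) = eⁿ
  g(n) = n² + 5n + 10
False

f(n) = eⁿ is O(eⁿ), and g(n) = n² + 5n + 10 is O(n²).
Since O(eⁿ) grows faster than O(n²), f(n) = O(g(n)) is false.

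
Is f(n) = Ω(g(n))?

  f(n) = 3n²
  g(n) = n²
True

f(n) = 3n² and g(n) = n² are both O(n²).
Big-Ω permits equal growth rates (f ≥ c·g for some c > 0), so f(n) = Ω(g(n)) is true.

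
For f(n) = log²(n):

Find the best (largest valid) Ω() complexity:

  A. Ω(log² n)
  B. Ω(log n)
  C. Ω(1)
A

f(n) = log²(n) is Ω(log² n).
All listed options are valid Big-Ω bounds (lower bounds),
but Ω(log² n) is the tightest (largest valid bound).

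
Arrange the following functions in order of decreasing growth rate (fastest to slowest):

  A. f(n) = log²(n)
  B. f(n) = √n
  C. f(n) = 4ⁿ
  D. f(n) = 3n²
C > D > B > A

Comparing growth rates:
C = 4ⁿ is O(4ⁿ)
D = 3n² is O(n²)
B = √n is O(√n)
A = log²(n) is O(log² n)

Therefore, the order from fastest to slowest is: C > D > B > A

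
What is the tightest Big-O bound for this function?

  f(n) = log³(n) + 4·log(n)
O(log³ n)

The dominant term in log³(n) + 4·log(n) is log³(n), which is Θ(log³ n).
Lower-order terms (4·log(n)) are asymptotically negligible.
Constants are absorbed, so the tightest bound is O(log³ n).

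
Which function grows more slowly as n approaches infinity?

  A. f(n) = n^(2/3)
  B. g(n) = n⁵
A

f(n) = n^(2/3) is O(n^(2/3)), while g(n) = n⁵ is O(n⁵).
Since O(n^(2/3)) grows slower than O(n⁵), f(n) is dominated.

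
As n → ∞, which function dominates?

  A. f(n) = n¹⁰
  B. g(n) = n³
A

f(n) = n¹⁰ is O(n¹⁰), while g(n) = n³ is O(n³).
Since O(n¹⁰) grows faster than O(n³), f(n) dominates.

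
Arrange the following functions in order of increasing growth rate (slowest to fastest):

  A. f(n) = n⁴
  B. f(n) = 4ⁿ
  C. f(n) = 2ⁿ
A < C < B

Comparing growth rates:
A = n⁴ is O(n⁴)
C = 2ⁿ is O(2ⁿ)
B = 4ⁿ is O(4ⁿ)

Therefore, the order from slowest to fastest is: A < C < B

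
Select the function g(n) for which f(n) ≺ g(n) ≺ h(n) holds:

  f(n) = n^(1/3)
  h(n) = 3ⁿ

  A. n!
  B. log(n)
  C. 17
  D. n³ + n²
D

We need g(n) with n^(1/3) = o(g(n)) and g(n) = o(3ⁿ), i.e. O(n^(1/3)) ≺ g ≺ O(3ⁿ).
Check each option:
  A. n! — O(n!) does not grow strictly slower than h(n)
  B. log(n) — O(log n) does not grow strictly faster than f(n)
  C. 17 — O(1) does not grow strictly faster than f(n)
  D. n³ + n² — O(n³) is strictly between O(n^(1/3)) and O(3ⁿ) ✓

Only option D (n³ + n²) lies strictly between.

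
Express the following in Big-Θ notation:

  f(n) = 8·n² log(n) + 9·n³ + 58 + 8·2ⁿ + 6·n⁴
Θ(2ⁿ)

Order the terms by growth rate: 58 ≺ 8·n² log(n) ≺ 9·n³ ≺ 6·n⁴ ≺ 8·2ⁿ.
The fastest-growing term 8·2ⁿ dominates as n → ∞; dropping its constant factor gives Θ(2ⁿ).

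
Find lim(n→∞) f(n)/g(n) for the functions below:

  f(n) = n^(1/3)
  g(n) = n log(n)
0

Since n^(1/3) (O(n^(1/3))) grows slower than n log(n) (O(n log n)),
the ratio f(n)/g(n) → 0 as n → ∞.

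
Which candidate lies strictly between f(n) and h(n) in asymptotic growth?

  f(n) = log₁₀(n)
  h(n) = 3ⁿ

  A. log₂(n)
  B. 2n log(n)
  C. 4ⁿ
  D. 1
B

We need g(n) with log₁₀(n) = o(g(n)) and g(n) = o(3ⁿ), i.e. O(log n) ≺ g ≺ O(3ⁿ).
Check each option:
  A. log₂(n) — O(log n) does not grow strictly faster than f(n)
  B. 2n log(n) — O(n log n) is strictly between O(log n) and O(3ⁿ) ✓
  C. 4ⁿ — O(4ⁿ) does not grow strictly slower than h(n)
  D. 1 — O(1) does not grow strictly faster than f(n)

Only option B (2n log(n)) lies strictly between.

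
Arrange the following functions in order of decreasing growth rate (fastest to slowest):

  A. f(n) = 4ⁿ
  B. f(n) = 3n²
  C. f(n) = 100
A > B > C

Comparing growth rates:
A = 4ⁿ is O(4ⁿ)
B = 3n² is O(n²)
C = 100 is O(1)

Therefore, the order from fastest to slowest is: A > B > C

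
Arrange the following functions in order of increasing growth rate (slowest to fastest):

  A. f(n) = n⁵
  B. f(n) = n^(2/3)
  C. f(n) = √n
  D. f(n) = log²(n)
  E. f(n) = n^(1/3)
D < E < C < B < A

Comparing growth rates:
D = log²(n) is O(log² n)
E = n^(1/3) is O(n^(1/3))
C = √n is O(√n)
B = n^(2/3) is O(n^(2/3))
A = n⁵ is O(n⁵)

Therefore, the order from slowest to fastest is: D < E < C < B < A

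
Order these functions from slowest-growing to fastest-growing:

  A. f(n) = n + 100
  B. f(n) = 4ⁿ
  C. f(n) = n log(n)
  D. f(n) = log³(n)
D < A < C < B

Comparing growth rates:
D = log³(n) is O(log³ n)
A = n + 100 is O(n)
C = n log(n) is O(n log n)
B = 4ⁿ is O(4ⁿ)

Therefore, the order from slowest to fastest is: D < A < C < B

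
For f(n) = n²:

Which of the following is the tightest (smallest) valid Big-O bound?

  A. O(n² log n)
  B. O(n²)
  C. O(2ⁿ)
B

f(n) = n² is O(n²).
All listed options are valid Big-O bounds (upper bounds),
but O(n²) is the tightest (smallest valid bound).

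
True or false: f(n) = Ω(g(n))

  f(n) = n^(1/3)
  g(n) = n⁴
False

f(n) = n^(1/3) is O(n^(1/3)), and g(n) = n⁴ is O(n⁴).
Since O(n^(1/3)) grows slower than O(n⁴), f(n) = Ω(g(n)) is false.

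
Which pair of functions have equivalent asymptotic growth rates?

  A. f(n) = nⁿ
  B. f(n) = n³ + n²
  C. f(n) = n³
B and C

Examining each function:
  A. nⁿ is O(nⁿ)
  B. n³ + n² is O(n³)
  C. n³ is O(n³)

Functions B and C both have the same complexity class.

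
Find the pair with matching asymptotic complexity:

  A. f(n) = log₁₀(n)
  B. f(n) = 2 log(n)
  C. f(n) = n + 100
A and B

Examining each function:
  A. log₁₀(n) is O(log n)
  B. 2 log(n) is O(log n)
  C. n + 100 is O(n)

Functions A and B both have the same complexity class.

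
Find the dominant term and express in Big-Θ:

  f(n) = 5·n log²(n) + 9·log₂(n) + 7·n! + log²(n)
Θ(n!)

Order the terms by growth rate: 9·log₂(n) ≺ log²(n) ≺ 5·n log²(n) ≺ 7·n!.
The fastest-growing term 7·n! dominates as n → ∞; dropping its constant factor gives Θ(n!).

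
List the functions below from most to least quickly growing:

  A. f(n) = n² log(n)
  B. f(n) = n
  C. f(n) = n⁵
C > A > B

Comparing growth rates:
C = n⁵ is O(n⁵)
A = n² log(n) is O(n² log n)
B = n is O(n)

Therefore, the order from fastest to slowest is: C > A > B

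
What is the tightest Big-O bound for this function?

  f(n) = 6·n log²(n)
O(n log² n)

The dominant term in 6·n log²(n) is 6·n log²(n), which is Θ(n log² n).
Constants are absorbed, so the tightest bound is O(n log² n).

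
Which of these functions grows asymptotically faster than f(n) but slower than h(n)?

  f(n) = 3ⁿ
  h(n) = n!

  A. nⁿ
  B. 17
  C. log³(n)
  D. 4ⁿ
D

We need g(n) with 3ⁿ = o(g(n)) and g(n) = o(n!), i.e. O(3ⁿ) ≺ g ≺ O(n!).
Check each option:
  A. nⁿ — O(nⁿ) does not grow strictly slower than h(n)
  B. 17 — O(1) does not grow strictly faster than f(n)
  C. log³(n) — O(log³ n) does not grow strictly faster than f(n)
  D. 4ⁿ — O(4ⁿ) is strictly between O(3ⁿ) and O(n!) ✓

Only option D (4ⁿ) lies strictly between.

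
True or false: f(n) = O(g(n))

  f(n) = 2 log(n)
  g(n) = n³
True

f(n) = 2 log(n) is O(log n), and g(n) = n³ is O(n³).
Since O(log n) ⊆ O(n³) (f grows no faster than g), f(n) = O(g(n)) is true.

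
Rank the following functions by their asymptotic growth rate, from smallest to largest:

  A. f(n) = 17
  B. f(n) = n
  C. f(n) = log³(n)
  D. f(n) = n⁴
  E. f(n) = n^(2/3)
A < C < E < B < D

Comparing growth rates:
A = 17 is O(1)
C = log³(n) is O(log³ n)
E = n^(2/3) is O(n^(2/3))
B = n is O(n)
D = n⁴ is O(n⁴)

Therefore, the order from slowest to fastest is: A < C < E < B < D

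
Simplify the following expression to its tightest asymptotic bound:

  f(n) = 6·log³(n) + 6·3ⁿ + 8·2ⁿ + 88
Θ(3ⁿ)

Order the terms by growth rate: 88 ≺ 6·log³(n) ≺ 8·2ⁿ ≺ 6·3ⁿ.
The fastest-growing term 6·3ⁿ dominates as n → ∞; dropping its constant factor gives Θ(3ⁿ).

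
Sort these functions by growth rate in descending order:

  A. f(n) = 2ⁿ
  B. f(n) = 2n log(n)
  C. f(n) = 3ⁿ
C > A > B

Comparing growth rates:
C = 3ⁿ is O(3ⁿ)
A = 2ⁿ is O(2ⁿ)
B = 2n log(n) is O(n log n)

Therefore, the order from fastest to slowest is: C > A > B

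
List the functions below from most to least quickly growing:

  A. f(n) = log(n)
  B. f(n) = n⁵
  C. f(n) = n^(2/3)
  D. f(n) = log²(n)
B > C > D > A

Comparing growth rates:
B = n⁵ is O(n⁵)
C = n^(2/3) is O(n^(2/3))
D = log²(n) is O(log² n)
A = log(n) is O(log n)

Therefore, the order from fastest to slowest is: B > C > D > A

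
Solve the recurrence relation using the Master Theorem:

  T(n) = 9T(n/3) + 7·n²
Θ(n² log n)

Master Theorem: a = 9, b = 3, f(n) = 7·n².
Compute the critical exponent d = log₃(9) = 2.
Compare f(n) = Θ(n²) against n^d:
  k = 2 = d, so f(n) = Θ(n^d) — Case 2.
  Work is balanced across levels: T(n) = Θ(n^d log n) = Θ(n² log n).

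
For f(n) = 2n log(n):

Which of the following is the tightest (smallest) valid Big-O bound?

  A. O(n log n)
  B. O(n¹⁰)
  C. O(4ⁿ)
A

f(n) = 2n log(n) is O(n log n).
All listed options are valid Big-O bounds (upper bounds),
but O(n log n) is the tightest (smallest valid bound).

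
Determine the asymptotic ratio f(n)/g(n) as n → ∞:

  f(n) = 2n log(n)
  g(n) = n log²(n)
0

Since 2n log(n) (O(n log n)) grows slower than n log²(n) (O(n log² n)),
the ratio f(n)/g(n) → 0 as n → ∞.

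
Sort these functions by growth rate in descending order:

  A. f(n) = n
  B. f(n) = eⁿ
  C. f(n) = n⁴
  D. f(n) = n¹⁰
B > D > C > A

Comparing growth rates:
B = eⁿ is O(eⁿ)
D = n¹⁰ is O(n¹⁰)
C = n⁴ is O(n⁴)
A = n is O(n)

Therefore, the order from fastest to slowest is: B > D > C > A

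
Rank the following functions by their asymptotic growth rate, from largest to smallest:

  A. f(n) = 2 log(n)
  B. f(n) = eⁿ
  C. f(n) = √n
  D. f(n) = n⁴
B > D > C > A

Comparing growth rates:
B = eⁿ is O(eⁿ)
D = n⁴ is O(n⁴)
C = √n is O(√n)
A = 2 log(n) is O(log n)

Therefore, the order from fastest to slowest is: B > D > C > A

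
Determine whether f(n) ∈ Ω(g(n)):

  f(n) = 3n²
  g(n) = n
True

f(n) = 3n² is O(n²), and g(n) = n is O(n).
Since O(n²) grows at least as fast as O(n), f(n) = Ω(g(n)) is true.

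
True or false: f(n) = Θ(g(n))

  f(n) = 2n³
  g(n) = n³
True

f(n) = 2n³ and g(n) = n³ are both O(n³).
Since they have the same asymptotic growth rate, f(n) = Θ(g(n)) is true.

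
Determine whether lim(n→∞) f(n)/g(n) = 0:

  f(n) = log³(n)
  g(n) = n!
True

f(n) = log³(n) is O(log³ n), and g(n) = n! is O(n!).
Since O(log³ n) grows strictly slower than O(n!), f(n) = o(g(n)) is true.
This means lim(n→∞) f(n)/g(n) = 0.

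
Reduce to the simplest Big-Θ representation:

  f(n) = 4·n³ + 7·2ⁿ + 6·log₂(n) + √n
Θ(2ⁿ)

Order the terms by growth rate: 6·log₂(n) ≺ √n ≺ 4·n³ ≺ 7·2ⁿ.
The fastest-growing term 7·2ⁿ dominates as n → ∞; dropping its constant factor gives Θ(2ⁿ).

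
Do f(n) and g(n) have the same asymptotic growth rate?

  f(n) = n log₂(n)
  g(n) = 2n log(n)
True

f(n) = n log₂(n) and g(n) = 2n log(n) are both O(n log n).
Since they have the same asymptotic growth rate, f(n) = Θ(g(n)) is true.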